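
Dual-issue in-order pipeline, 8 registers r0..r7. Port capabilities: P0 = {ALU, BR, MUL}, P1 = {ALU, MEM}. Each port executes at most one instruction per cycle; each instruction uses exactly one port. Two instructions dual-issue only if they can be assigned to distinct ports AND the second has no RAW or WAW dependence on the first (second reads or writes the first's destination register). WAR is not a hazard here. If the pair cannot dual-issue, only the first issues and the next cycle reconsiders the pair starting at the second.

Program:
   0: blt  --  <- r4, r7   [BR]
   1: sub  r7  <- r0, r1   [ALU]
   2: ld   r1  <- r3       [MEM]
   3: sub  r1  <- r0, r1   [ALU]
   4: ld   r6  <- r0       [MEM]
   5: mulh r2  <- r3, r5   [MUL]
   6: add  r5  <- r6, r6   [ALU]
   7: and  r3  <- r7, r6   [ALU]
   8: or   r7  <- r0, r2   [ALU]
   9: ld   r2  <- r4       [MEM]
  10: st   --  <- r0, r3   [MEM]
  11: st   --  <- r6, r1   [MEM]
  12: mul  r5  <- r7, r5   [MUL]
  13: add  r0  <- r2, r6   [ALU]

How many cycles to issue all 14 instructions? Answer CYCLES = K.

CYCLES = 9

[0] i0,i1  blt;sub  -- dual
[1] i2  ld  -- RAW+WAW r1
[2] i3,i4  sub;ld  -- dual
[3] i5,i6  mulh;add  -- dual
[4] i7,i8  and;or  -- dual
[5] i9  ld  -- no-port MEM/MEM
[6] i10  st  -- no-port MEM/MEM
[7] i11,i12  st;mul  -- dual
[8] i13  add  -- tail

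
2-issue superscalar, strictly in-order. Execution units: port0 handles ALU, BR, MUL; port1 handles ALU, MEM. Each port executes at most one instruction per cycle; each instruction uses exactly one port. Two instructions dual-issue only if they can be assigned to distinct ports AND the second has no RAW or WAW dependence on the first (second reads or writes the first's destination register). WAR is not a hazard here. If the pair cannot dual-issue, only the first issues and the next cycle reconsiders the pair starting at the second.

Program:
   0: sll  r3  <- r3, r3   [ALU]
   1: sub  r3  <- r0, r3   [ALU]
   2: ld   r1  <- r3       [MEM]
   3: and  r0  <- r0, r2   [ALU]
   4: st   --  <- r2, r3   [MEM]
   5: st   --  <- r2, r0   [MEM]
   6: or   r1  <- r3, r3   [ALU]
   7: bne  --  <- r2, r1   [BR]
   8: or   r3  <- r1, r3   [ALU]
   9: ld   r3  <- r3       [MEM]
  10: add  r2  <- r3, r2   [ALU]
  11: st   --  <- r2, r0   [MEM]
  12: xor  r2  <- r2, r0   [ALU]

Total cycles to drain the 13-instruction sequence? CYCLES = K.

CYCLES = 9

#0 head=0: sll.ALU i0 RAW+WAW r3
#1 head=1: sub.ALU i1 RAW r3
#2 head=2: ld.MEM and.ALU i2/i3 dual
#3 head=4: st.MEM i4 no-port MEM/MEM
#4 head=5: st.MEM or.ALU i5/i6 dual
#5 head=7: bne.BR or.ALU i7/i8 dual
#6 head=9: ld.MEM i9 RAW r3
#7 head=10: add.ALU i10 RAW r2
#8 head=11: st.MEM xor.ALU i11/i12 dual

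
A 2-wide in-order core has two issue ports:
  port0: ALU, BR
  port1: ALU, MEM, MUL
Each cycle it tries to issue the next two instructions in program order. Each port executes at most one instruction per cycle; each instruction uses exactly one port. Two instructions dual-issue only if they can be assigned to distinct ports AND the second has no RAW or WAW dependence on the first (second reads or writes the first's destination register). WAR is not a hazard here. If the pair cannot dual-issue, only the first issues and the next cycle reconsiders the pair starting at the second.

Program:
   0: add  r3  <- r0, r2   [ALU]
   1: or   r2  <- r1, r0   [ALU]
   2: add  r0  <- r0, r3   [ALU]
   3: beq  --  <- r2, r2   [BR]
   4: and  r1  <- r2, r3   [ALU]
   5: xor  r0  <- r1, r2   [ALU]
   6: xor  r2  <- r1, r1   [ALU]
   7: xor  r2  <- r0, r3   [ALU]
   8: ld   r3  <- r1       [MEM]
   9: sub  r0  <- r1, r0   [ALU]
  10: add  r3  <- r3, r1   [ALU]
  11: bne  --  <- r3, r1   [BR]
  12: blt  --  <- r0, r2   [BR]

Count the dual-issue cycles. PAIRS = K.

PAIRS = 5

c0: i0/i1 add.ALU/or.ALU  pair
c1: i2/i3 add.ALU/beq.BR  pair
c2: i4 and.ALU  RAW r1
c3: i5/i6 xor.ALU/xor.ALU  pair
c4: i7/i8 xor.ALU/ld.MEM  pair
c5: i9/i10 sub.ALU/add.ALU  pair
c6: i11 bne.BR  no-port BR/BR
c7: i12 blt.BR  tail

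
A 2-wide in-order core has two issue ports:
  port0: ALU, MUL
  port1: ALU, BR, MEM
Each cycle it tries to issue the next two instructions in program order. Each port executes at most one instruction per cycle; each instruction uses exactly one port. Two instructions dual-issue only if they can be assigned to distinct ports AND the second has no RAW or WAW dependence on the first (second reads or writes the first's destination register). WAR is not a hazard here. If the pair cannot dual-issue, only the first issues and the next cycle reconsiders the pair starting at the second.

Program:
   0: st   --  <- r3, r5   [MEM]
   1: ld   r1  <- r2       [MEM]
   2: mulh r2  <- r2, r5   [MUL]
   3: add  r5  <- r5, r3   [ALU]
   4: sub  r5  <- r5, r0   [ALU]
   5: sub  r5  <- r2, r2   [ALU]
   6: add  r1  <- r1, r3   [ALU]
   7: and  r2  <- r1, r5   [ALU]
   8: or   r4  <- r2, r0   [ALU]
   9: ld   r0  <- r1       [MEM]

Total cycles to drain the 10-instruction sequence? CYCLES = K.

t=0 i0:st ; no-port MEM/MEM
t=1 i1,i2:ld+mulh ; dual
t=2 i3:add ; RAW+WAW r5
t=3 i4:sub ; WAW r5
t=4 i5,i6:sub+add ; dual
t=5 i7:and ; RAW r2
t=6 i8,i9:or+ld ; dual

CYCLES = 7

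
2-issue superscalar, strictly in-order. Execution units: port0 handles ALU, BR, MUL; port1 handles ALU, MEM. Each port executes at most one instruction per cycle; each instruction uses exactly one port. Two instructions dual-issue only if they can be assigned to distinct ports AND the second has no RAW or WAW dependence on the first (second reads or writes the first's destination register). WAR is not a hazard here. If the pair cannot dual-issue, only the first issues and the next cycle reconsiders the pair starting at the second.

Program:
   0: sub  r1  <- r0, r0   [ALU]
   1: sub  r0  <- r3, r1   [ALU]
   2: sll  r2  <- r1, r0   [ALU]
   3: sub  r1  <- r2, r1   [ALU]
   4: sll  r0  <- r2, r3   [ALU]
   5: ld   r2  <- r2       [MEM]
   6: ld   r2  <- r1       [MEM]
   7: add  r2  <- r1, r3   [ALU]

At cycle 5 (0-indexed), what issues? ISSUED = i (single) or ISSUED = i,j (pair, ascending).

ISSUED = 6

t=0 i0:sub.ALU ; RAW r1
t=1 i1:sub.ALU ; RAW r0
t=2 i2:sll.ALU ; RAW r2
t=3 i3/i4:sub.ALU sll.ALU ; dual
t=4 i5:ld.MEM ; no-port MEM/MEM
t=5 i6:ld.MEM ; WAW r2
t=6 i7:add.ALU ; tail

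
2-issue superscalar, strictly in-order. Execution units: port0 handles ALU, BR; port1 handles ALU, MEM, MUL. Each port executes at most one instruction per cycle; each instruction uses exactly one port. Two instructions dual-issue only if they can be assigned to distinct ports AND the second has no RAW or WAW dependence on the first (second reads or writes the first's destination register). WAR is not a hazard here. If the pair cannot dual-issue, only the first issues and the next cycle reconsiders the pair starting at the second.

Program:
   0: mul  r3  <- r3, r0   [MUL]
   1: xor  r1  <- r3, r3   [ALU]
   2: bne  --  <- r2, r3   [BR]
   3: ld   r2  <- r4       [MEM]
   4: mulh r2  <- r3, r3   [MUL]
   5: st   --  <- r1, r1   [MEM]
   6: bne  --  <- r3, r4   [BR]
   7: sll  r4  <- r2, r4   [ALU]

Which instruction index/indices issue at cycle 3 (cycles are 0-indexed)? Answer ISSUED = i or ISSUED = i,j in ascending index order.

ISSUED = 4

#0 head=0: mul.MUL i0 RAW r3
#1 head=1: xor.ALU;bne.BR i1+i2 dual
#2 head=3: ld.MEM i3 no-port MEM/MUL
#3 head=4: mulh.MUL i4 no-port MUL/MEM
#4 head=5: st.MEM;bne.BR i5+i6 dual
#5 head=7: sll.ALU i7 tail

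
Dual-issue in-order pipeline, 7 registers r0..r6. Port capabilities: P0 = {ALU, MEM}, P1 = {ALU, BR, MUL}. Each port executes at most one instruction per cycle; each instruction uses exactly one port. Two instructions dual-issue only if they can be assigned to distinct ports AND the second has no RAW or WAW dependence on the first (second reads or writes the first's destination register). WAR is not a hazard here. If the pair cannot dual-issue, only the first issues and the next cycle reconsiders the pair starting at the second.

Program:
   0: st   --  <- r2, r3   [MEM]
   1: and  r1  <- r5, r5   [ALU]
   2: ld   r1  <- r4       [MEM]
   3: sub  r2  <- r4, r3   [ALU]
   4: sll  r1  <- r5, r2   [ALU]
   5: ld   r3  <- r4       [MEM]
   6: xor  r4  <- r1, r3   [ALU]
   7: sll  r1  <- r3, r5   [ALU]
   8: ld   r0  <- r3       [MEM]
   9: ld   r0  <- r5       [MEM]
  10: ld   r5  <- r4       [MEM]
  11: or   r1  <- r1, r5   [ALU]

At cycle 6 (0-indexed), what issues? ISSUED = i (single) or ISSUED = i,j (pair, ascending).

ISSUED = 10

[0] i0/i1  st/and  -- pair
[1] i2/i3  ld/sub  -- pair
[2] i4/i5  sll/ld  -- pair
[3] i6/i7  xor/sll  -- pair
[4] i8  ld  -- no-port MEM/MEM
[5] i9  ld  -- no-port MEM/MEM
[6] i10  ld  -- RAW r5
[7] i11  or  -- tail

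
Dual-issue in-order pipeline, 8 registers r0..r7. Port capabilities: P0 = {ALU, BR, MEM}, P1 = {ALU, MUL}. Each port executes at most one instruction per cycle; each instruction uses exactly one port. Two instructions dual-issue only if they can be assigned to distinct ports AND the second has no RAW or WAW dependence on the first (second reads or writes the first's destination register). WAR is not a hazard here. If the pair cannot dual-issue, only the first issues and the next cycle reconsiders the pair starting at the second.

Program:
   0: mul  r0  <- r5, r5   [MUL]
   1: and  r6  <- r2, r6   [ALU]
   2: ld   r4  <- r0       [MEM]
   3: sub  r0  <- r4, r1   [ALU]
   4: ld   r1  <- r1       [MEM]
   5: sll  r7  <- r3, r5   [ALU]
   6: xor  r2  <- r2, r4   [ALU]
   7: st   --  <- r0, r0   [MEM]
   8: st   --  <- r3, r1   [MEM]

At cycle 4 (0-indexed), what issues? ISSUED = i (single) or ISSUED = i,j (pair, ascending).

[0] i0+i1  mul and  -- 2-wide
[1] i2  ld  -- RAW r4
[2] i3+i4  sub ld  -- 2-wide
[3] i5+i6  sll xor  -- 2-wide
[4] i7  st  -- no-port MEM/MEM
[5] i8  st  -- tail

ISSUED = 7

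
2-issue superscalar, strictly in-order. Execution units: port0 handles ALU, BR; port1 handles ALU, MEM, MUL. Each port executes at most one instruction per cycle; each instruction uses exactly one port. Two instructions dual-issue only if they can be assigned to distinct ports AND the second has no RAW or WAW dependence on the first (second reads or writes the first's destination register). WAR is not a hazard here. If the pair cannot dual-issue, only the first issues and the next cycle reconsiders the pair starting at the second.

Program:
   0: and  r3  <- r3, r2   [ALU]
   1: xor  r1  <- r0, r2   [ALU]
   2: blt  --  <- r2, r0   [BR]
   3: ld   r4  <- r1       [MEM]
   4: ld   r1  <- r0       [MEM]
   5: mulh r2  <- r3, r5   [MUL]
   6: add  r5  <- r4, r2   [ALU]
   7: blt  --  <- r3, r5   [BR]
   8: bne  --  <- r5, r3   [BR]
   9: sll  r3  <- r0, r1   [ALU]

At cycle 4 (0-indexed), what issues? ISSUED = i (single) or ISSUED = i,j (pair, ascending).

0. and.ALU;xor.ALU @i0/i1  | 2-wide
1. blt.BR;ld.MEM @i2/i3  | 2-wide
2. ld.MEM @i4  | no-port MEM/MUL
3. mulh.MUL @i5  | RAW r2
4. add.ALU @i6  | RAW r5
5. blt.BR @i7  | no-port BR/BR
6. bne.BR;sll.ALU @i8/i9  | 2-wide

ISSUED = 6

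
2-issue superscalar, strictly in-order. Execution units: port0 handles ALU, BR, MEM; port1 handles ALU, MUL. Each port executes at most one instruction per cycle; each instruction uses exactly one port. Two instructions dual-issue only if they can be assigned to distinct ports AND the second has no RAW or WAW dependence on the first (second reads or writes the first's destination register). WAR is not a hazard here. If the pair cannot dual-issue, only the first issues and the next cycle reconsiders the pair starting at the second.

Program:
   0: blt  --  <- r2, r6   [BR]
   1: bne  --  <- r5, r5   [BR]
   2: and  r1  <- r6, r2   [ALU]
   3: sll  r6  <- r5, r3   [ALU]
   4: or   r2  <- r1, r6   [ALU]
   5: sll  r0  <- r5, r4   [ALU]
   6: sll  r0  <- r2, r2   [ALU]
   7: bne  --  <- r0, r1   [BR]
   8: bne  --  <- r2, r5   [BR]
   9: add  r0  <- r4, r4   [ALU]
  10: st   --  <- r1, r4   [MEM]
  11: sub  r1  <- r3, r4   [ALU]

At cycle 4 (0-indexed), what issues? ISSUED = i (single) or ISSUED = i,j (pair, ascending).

[0] i0  blt.BR  -- no-port BR/BR
[1] i1/i2  bne.BR and.ALU  -- 2-wide
[2] i3  sll.ALU  -- RAW r6
[3] i4/i5  or.ALU sll.ALU  -- 2-wide
[4] i6  sll.ALU  -- RAW r0
[5] i7  bne.BR  -- no-port BR/BR
[6] i8/i9  bne.BR add.ALU  -- 2-wide
[7] i10/i11  st.MEM sub.ALU  -- 2-wide

ISSUED = 6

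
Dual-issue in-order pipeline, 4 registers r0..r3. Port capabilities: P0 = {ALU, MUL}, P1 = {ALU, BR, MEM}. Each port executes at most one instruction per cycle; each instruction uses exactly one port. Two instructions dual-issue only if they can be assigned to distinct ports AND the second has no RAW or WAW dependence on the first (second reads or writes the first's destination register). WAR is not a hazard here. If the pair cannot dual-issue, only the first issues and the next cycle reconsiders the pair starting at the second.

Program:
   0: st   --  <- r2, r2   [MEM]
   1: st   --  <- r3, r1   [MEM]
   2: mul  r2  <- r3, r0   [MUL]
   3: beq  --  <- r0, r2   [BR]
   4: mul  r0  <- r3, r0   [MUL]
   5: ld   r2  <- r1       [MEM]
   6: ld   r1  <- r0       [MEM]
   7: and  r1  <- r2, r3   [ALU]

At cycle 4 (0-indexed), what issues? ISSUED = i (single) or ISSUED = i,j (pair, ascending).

ISSUED = 6

[0] i0  st  -- no-port MEM/MEM
[1] i1,i2  st mul  -- 2-wide
[2] i3,i4  beq mul  -- 2-wide
[3] i5  ld  -- no-port MEM/MEM
[4] i6  ld  -- WAW r1
[5] i7  and  -- tail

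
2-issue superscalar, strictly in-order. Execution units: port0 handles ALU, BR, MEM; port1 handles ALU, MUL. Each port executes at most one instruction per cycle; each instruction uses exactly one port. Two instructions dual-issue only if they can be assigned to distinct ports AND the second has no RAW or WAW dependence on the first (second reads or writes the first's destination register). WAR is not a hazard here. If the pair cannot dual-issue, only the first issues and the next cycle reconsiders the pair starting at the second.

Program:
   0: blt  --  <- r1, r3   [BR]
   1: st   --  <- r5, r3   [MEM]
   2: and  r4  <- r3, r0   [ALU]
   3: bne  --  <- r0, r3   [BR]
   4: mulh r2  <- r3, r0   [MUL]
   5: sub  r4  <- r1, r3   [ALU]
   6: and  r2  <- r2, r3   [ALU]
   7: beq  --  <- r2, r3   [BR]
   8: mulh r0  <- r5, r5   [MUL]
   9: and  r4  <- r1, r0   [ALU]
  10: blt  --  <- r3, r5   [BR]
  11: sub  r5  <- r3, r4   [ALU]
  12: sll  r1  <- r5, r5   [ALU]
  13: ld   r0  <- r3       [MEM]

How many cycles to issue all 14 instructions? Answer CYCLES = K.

c0: i0 blt.BR  no-port BR/MEM
c1: i1&i2 st.MEM+and.ALU  dual
c2: i3&i4 bne.BR+mulh.MUL  dual
c3: i5&i6 sub.ALU+and.ALU  dual
c4: i7&i8 beq.BR+mulh.MUL  dual
c5: i9&i10 and.ALU+blt.BR  dual
c6: i11 sub.ALU  RAW r5
c7: i12&i13 sll.ALU+ld.MEM  dual

CYCLES = 8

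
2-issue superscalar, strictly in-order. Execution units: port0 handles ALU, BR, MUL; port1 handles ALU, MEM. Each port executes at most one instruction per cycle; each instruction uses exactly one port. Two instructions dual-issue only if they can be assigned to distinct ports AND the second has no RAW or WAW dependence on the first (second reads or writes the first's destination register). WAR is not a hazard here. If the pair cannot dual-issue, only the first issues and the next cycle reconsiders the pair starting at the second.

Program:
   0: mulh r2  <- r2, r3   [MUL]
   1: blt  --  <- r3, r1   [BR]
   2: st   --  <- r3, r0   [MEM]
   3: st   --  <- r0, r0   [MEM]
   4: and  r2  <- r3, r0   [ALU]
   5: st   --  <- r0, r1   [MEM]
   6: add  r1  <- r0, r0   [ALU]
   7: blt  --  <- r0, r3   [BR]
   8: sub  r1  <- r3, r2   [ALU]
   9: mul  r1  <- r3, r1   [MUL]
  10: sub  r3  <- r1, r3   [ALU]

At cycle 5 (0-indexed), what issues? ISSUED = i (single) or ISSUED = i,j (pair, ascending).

ISSUED = 9

#0 head=0: mulh.MUL i0 no-port MUL/BR
#1 head=1: blt.BR+st.MEM i1&i2 dual
#2 head=3: st.MEM+and.ALU i3&i4 dual
#3 head=5: st.MEM+add.ALU i5&i6 dual
#4 head=7: blt.BR+sub.ALU i7&i8 dual
#5 head=9: mul.MUL i9 RAW r1
#6 head=10: sub.ALU i10 tail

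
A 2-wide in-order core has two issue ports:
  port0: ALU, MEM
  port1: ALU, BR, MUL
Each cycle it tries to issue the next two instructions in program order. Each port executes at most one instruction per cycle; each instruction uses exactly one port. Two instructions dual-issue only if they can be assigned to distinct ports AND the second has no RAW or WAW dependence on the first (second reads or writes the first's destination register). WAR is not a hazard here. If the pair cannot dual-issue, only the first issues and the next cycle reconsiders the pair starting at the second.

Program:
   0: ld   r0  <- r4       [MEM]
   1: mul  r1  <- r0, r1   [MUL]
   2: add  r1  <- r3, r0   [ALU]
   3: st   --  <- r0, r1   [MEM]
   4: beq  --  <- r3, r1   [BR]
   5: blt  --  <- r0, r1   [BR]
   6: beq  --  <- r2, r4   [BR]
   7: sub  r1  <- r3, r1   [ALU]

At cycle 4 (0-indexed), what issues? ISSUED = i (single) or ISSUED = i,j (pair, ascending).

[0] i0  ld  -- RAW r0
[1] i1  mul  -- WAW r1
[2] i2  add  -- RAW r1
[3] i3,i4  st+beq  -- dual
[4] i5  blt  -- no-port BR/BR
[5] i6,i7  beq+sub  -- dual

ISSUED = 5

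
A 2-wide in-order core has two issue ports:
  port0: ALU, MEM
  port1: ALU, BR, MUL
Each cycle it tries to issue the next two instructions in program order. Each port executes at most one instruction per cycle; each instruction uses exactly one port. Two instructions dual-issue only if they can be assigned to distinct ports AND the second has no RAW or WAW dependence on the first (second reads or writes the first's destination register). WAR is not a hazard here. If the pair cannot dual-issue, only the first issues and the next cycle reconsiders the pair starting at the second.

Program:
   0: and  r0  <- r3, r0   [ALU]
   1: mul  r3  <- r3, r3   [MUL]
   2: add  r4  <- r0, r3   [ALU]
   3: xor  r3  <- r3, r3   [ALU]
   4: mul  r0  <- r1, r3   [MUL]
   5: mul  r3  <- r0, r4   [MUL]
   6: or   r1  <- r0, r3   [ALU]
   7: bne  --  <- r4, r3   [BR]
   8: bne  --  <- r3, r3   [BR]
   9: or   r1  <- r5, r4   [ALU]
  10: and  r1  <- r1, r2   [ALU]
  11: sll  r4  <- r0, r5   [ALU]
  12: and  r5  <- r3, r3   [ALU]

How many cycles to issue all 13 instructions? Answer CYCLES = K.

#0 head=0: and mul i0+i1 2-wide
#1 head=2: add xor i2+i3 2-wide
#2 head=4: mul i4 no-port MUL/MUL
#3 head=5: mul i5 RAW r3
#4 head=6: or bne i6+i7 2-wide
#5 head=8: bne or i8+i9 2-wide
#6 head=10: and sll i10+i11 2-wide
#7 head=12: and i12 tail

CYCLES = 8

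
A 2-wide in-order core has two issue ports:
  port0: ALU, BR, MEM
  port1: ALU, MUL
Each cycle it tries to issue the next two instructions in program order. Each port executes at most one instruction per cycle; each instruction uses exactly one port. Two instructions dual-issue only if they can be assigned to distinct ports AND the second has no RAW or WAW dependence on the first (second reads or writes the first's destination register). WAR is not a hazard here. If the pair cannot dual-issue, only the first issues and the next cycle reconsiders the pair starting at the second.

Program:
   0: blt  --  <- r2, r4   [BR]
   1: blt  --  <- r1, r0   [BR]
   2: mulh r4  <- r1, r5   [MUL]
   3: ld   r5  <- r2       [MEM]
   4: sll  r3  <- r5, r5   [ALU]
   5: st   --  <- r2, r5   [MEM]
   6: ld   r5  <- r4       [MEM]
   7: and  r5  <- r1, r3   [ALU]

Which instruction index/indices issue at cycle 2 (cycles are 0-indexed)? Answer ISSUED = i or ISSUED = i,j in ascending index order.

ISSUED = 3

[0] i0  blt  -- no-port BR/BR
[1] i1,i2  blt/mulh  -- pair
[2] i3  ld  -- RAW r5
[3] i4,i5  sll/st  -- pair
[4] i6  ld  -- WAW r5
[5] i7  and  -- tail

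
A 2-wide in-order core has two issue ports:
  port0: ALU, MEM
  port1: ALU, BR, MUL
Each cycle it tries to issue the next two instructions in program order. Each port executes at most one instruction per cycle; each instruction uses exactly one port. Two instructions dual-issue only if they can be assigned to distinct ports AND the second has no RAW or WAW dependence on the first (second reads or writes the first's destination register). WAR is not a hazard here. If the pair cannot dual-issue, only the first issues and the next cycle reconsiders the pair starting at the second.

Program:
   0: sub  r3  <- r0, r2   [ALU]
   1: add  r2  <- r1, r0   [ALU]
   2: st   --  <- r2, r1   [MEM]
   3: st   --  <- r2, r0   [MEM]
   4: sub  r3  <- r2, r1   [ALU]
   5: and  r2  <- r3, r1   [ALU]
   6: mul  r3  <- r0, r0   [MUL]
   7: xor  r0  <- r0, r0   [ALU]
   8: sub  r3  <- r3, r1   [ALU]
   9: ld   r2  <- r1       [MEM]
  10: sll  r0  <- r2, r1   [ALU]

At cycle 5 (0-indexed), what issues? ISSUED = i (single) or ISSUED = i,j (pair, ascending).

[0] i0,i1  sub.ALU/add.ALU  -- 2-wide
[1] i2  st.MEM  -- no-port MEM/MEM
[2] i3,i4  st.MEM/sub.ALU  -- 2-wide
[3] i5,i6  and.ALU/mul.MUL  -- 2-wide
[4] i7,i8  xor.ALU/sub.ALU  -- 2-wide
[5] i9  ld.MEM  -- RAW r2
[6] i10  sll.ALU  -- tail

ISSUED = 9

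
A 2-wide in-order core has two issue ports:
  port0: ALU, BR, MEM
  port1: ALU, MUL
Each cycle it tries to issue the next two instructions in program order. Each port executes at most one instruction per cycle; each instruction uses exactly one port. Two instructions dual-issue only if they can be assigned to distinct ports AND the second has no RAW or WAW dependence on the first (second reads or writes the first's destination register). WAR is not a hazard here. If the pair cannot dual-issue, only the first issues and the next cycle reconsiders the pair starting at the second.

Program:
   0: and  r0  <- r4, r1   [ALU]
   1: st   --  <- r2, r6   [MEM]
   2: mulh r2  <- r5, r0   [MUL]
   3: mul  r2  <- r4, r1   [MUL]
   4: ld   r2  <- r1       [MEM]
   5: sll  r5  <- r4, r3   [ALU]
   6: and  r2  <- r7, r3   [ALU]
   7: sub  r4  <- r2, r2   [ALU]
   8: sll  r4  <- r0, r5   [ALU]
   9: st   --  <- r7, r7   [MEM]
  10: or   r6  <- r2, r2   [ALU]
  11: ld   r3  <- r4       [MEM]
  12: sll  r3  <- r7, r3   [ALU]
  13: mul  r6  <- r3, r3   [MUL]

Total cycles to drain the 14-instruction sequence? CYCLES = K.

CYCLES = 10

  cy0 -> i0&i1 (and.ALU;st.MEM) dual
  cy1 -> i2 (mulh.MUL) no-port MUL/MUL
  cy2 -> i3 (mul.MUL) WAW r2
  cy3 -> i4&i5 (ld.MEM;sll.ALU) dual
  cy4 -> i6 (and.ALU) RAW r2
  cy5 -> i7 (sub.ALU) WAW r4
  cy6 -> i8&i9 (sll.ALU;st.MEM) dual
  cy7 -> i10&i11 (or.ALU;ld.MEM) dual
  cy8 -> i12 (sll.ALU) RAW r3
  cy9 -> i13 (mul.MUL) tail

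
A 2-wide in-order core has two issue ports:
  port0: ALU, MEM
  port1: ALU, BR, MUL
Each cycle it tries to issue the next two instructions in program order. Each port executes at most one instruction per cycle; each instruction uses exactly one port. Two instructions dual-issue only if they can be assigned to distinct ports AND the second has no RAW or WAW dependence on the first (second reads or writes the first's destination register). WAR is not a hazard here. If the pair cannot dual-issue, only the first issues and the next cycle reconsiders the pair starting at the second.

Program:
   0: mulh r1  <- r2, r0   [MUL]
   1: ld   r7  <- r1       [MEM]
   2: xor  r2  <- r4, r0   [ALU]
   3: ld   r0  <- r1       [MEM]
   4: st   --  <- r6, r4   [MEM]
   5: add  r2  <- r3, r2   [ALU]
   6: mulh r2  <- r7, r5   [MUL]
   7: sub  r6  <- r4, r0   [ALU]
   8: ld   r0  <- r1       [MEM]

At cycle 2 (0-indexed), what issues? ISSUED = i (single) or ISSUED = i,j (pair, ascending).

ISSUED = 3

[0] i0  mulh  -- RAW r1
[1] i1+i2  ld+xor  -- pair
[2] i3  ld  -- no-port MEM/MEM
[3] i4+i5  st+add  -- pair
[4] i6+i7  mulh+sub  -- pair
[5] i8  ld  -- tail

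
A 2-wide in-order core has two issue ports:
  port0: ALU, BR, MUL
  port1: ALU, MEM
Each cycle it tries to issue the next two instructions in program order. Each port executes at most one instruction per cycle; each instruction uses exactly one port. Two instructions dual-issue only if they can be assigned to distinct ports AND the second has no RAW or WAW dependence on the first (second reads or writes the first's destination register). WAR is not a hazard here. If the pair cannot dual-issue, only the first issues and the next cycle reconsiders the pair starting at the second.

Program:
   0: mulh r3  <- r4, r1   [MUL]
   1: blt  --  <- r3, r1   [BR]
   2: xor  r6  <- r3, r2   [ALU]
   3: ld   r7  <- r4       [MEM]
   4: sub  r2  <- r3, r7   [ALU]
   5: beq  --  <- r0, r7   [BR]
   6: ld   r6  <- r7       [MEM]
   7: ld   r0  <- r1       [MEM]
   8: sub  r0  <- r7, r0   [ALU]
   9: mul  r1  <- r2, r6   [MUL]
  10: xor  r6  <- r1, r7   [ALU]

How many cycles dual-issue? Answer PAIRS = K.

PAIRS = 3

0. mulh @i0  | no-port MUL/BR
1. blt xor @i1,i2  | 2-wide
2. ld @i3  | RAW r7
3. sub beq @i4,i5  | 2-wide
4. ld @i6  | no-port MEM/MEM
5. ld @i7  | RAW+WAW r0
6. sub mul @i8,i9  | 2-wide
7. xor @i10  | tail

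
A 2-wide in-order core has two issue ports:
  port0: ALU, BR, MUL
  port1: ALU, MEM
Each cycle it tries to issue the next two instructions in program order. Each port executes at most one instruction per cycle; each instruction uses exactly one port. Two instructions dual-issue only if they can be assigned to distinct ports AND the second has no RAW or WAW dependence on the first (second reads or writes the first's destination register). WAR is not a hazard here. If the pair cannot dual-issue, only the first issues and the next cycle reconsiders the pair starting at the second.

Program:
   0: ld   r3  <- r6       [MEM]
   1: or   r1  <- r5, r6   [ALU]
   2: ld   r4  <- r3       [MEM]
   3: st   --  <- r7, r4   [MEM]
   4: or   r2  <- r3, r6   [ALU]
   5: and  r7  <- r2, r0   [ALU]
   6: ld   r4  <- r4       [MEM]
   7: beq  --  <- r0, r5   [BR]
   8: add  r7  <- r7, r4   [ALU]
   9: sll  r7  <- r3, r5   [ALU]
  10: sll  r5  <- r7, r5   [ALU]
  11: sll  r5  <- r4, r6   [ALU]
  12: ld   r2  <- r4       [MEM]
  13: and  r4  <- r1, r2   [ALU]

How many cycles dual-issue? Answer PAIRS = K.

0. ld.MEM;or.ALU @i0+i1  | dual
1. ld.MEM @i2  | no-port MEM/MEM
2. st.MEM;or.ALU @i3+i4  | dual
3. and.ALU;ld.MEM @i5+i6  | dual
4. beq.BR;add.ALU @i7+i8  | dual
5. sll.ALU @i9  | RAW r7
6. sll.ALU @i10  | WAW r5
7. sll.ALU;ld.MEM @i11+i12  | dual
8. and.ALU @i13  | tail

PAIRS = 5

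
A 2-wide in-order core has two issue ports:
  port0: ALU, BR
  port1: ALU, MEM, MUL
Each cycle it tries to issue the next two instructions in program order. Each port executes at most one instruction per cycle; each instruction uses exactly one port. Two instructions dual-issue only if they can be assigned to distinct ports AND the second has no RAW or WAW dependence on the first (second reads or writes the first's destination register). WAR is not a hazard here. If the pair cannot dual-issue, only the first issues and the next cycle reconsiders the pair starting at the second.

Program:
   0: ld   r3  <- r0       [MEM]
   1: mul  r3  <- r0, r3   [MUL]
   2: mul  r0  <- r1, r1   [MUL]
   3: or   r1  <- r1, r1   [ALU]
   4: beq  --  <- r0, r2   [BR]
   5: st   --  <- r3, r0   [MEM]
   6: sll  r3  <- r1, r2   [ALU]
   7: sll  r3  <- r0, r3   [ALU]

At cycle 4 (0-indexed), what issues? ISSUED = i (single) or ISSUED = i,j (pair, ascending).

ISSUED = 6

c0: i0 ld  no-port MEM/MUL
c1: i1 mul  no-port MUL/MUL
c2: i2+i3 mul+or  pair
c3: i4+i5 beq+st  pair
c4: i6 sll  RAW+WAW r3
c5: i7 sll  tail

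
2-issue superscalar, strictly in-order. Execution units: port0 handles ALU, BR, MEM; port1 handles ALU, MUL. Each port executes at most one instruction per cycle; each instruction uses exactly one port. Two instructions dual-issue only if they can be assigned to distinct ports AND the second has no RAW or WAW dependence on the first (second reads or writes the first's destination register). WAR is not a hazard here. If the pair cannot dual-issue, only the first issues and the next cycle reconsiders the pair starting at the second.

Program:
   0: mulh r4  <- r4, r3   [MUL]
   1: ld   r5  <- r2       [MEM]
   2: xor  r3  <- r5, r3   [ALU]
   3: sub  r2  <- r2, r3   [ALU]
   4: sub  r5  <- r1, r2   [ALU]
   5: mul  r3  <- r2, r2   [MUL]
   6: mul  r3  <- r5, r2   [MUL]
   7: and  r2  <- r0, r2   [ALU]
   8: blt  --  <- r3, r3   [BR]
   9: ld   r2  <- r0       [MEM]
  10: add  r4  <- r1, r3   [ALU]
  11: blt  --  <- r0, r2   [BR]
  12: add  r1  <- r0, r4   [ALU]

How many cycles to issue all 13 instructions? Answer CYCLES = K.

c0: i0/i1 mulh.MUL;ld.MEM  dual
c1: i2 xor.ALU  RAW r3
c2: i3 sub.ALU  RAW r2
c3: i4/i5 sub.ALU;mul.MUL  dual
c4: i6/i7 mul.MUL;and.ALU  dual
c5: i8 blt.BR  no-port BR/MEM
c6: i9/i10 ld.MEM;add.ALU  dual
c7: i11/i12 blt.BR;add.ALU  dual

CYCLES = 8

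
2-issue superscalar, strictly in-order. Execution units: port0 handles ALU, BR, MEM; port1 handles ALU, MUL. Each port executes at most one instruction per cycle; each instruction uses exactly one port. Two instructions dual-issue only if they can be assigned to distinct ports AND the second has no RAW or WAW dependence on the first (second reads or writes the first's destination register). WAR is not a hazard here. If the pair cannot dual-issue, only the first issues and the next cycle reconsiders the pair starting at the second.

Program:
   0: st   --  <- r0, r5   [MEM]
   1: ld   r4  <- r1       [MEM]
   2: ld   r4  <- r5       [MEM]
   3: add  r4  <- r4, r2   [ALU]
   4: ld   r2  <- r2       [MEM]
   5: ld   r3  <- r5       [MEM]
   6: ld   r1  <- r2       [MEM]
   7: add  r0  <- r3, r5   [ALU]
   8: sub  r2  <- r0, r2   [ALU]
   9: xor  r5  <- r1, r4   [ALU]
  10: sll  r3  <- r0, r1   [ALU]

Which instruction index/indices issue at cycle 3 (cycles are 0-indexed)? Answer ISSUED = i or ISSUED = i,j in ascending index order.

ISSUED = 3,4

#0 head=0: st.MEM i0 no-port MEM/MEM
#1 head=1: ld.MEM i1 no-port MEM/MEM
#2 head=2: ld.MEM i2 RAW+WAW r4
#3 head=3: add.ALU ld.MEM i3+i4 2-wide
#4 head=5: ld.MEM i5 no-port MEM/MEM
#5 head=6: ld.MEM add.ALU i6+i7 2-wide
#6 head=8: sub.ALU xor.ALU i8+i9 2-wide
#7 head=10: sll.ALU i10 tail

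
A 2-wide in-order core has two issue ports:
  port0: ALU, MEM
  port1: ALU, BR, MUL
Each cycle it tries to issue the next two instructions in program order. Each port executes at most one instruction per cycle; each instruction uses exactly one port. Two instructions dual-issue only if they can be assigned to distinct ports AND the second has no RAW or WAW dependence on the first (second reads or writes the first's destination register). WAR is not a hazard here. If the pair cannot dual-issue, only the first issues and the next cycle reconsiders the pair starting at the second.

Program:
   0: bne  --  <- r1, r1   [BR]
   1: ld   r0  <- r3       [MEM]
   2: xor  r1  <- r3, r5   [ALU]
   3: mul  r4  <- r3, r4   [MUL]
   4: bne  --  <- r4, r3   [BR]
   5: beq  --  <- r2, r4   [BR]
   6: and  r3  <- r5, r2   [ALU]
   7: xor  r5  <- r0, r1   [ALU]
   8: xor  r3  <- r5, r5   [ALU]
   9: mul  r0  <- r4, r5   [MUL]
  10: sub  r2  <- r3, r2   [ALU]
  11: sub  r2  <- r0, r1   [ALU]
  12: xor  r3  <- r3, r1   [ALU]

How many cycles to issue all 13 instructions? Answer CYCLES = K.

CYCLES = 8

  cy0 -> i0,i1 (bne;ld) pair
  cy1 -> i2,i3 (xor;mul) pair
  cy2 -> i4 (bne) no-port BR/BR
  cy3 -> i5,i6 (beq;and) pair
  cy4 -> i7 (xor) RAW r5
  cy5 -> i8,i9 (xor;mul) pair
  cy6 -> i10 (sub) WAW r2
  cy7 -> i11,i12 (sub;xor) pair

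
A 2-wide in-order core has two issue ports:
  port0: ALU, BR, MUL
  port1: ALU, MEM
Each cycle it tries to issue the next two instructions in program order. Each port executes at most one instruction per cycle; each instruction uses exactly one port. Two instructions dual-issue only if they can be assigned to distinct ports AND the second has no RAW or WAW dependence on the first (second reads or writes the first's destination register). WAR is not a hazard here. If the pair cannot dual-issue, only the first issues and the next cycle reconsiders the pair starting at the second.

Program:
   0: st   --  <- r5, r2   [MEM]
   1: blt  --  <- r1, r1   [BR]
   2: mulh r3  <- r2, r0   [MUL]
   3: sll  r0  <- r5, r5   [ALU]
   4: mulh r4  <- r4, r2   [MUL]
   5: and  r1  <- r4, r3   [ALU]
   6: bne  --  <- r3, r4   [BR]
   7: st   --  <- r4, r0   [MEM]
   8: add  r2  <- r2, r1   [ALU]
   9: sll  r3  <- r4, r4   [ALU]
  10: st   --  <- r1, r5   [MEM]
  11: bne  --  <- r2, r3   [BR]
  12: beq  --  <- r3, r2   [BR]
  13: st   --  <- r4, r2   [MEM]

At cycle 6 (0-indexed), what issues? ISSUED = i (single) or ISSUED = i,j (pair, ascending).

ISSUED = 11

#0 head=0: st.MEM;blt.BR i0,i1 pair
#1 head=2: mulh.MUL;sll.ALU i2,i3 pair
#2 head=4: mulh.MUL i4 RAW r4
#3 head=5: and.ALU;bne.BR i5,i6 pair
#4 head=7: st.MEM;add.ALU i7,i8 pair
#5 head=9: sll.ALU;st.MEM i9,i10 pair
#6 head=11: bne.BR i11 no-port BR/BR
#7 head=12: beq.BR;st.MEM i12,i13 pair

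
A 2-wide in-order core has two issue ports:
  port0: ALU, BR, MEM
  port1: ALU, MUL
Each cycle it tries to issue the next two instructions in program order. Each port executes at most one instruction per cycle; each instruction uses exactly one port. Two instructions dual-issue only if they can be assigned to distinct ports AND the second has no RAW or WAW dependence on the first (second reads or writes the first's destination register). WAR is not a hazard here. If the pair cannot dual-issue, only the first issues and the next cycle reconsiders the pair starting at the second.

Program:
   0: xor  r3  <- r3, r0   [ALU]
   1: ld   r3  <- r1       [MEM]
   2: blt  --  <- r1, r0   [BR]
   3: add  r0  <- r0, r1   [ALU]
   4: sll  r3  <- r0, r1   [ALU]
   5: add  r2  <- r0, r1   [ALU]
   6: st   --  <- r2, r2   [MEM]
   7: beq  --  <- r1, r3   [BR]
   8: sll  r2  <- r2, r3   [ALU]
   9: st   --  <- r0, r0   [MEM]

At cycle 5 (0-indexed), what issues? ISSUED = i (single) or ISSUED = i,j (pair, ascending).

#0 head=0: xor.ALU i0 WAW r3
#1 head=1: ld.MEM i1 no-port MEM/BR
#2 head=2: blt.BR/add.ALU i2&i3 dual
#3 head=4: sll.ALU/add.ALU i4&i5 dual
#4 head=6: st.MEM i6 no-port MEM/BR
#5 head=7: beq.BR/sll.ALU i7&i8 dual
#6 head=9: st.MEM i9 tail

ISSUED = 7,8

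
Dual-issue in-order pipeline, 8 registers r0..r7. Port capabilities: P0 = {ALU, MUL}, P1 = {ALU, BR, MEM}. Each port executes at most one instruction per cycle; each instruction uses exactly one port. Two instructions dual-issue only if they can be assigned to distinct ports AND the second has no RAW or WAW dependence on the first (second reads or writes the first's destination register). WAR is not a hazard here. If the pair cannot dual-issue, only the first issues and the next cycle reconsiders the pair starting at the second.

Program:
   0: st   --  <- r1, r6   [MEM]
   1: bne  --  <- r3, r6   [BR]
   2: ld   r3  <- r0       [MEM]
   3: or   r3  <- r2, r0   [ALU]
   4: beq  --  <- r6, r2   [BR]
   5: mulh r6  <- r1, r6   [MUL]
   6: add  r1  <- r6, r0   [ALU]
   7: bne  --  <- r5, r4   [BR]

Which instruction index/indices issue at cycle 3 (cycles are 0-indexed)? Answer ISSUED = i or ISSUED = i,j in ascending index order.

t=0 i0:st.MEM ; no-port MEM/BR
t=1 i1:bne.BR ; no-port BR/MEM
t=2 i2:ld.MEM ; WAW r3
t=3 i3+i4:or.ALU/beq.BR ; dual
t=4 i5:mulh.MUL ; RAW r6
t=5 i6+i7:add.ALU/bne.BR ; dual

ISSUED = 3,4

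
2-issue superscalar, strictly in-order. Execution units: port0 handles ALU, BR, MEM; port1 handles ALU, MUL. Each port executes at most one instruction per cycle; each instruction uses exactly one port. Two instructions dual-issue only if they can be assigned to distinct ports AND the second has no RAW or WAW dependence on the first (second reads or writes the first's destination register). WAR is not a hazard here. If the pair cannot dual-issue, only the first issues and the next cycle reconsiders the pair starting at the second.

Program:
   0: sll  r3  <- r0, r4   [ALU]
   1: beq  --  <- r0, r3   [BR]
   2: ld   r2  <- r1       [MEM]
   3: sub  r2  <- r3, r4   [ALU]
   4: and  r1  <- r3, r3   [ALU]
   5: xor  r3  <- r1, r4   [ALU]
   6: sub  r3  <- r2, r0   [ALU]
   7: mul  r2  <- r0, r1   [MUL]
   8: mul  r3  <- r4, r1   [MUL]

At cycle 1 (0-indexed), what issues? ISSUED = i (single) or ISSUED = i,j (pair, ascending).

ISSUED = 1

[0] i0  sll  -- RAW r3
[1] i1  beq  -- no-port BR/MEM
[2] i2  ld  -- WAW r2
[3] i3+i4  sub and  -- 2-wide
[4] i5  xor  -- WAW r3
[5] i6+i7  sub mul  -- 2-wide
[6] i8  mul  -- tail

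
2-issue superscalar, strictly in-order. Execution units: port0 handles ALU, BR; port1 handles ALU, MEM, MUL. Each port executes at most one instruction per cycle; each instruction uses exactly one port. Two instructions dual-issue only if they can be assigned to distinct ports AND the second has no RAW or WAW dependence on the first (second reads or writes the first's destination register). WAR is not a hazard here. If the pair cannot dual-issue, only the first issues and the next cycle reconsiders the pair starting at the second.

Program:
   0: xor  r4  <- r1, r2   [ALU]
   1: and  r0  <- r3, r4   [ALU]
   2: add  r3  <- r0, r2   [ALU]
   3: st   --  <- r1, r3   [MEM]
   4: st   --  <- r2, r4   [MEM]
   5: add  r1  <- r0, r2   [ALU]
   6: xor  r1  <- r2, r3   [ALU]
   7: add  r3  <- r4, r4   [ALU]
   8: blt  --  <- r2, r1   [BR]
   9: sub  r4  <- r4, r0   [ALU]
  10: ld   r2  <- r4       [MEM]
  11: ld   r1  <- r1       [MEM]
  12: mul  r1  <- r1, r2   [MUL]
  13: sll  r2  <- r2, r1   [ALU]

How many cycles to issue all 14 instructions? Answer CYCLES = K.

CYCLES = 11

t=0 i0:xor ; RAW r4
t=1 i1:and ; RAW r0
t=2 i2:add ; RAW r3
t=3 i3:st ; no-port MEM/MEM
t=4 i4+i5:st add ; dual
t=5 i6+i7:xor add ; dual
t=6 i8+i9:blt sub ; dual
t=7 i10:ld ; no-port MEM/MEM
t=8 i11:ld ; no-port MEM/MUL
t=9 i12:mul ; RAW r1
t=10 i13:sll ; tail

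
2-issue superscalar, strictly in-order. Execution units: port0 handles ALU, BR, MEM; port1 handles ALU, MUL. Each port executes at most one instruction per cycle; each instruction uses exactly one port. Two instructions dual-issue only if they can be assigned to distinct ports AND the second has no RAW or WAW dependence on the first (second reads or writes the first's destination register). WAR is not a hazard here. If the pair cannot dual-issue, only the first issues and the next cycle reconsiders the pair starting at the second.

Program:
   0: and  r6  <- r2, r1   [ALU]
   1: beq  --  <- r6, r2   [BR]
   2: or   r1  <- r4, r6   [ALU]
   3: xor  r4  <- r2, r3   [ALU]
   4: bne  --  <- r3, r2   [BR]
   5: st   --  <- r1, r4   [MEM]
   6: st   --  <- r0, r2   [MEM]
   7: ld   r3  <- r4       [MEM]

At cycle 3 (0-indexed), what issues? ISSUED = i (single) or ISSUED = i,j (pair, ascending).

ISSUED = 5

c0: i0 and.ALU  RAW r6
c1: i1&i2 beq.BR;or.ALU  dual
c2: i3&i4 xor.ALU;bne.BR  dual
c3: i5 st.MEM  no-port MEM/MEM
c4: i6 st.MEM  no-port MEM/MEM
c5: i7 ld.MEM  tail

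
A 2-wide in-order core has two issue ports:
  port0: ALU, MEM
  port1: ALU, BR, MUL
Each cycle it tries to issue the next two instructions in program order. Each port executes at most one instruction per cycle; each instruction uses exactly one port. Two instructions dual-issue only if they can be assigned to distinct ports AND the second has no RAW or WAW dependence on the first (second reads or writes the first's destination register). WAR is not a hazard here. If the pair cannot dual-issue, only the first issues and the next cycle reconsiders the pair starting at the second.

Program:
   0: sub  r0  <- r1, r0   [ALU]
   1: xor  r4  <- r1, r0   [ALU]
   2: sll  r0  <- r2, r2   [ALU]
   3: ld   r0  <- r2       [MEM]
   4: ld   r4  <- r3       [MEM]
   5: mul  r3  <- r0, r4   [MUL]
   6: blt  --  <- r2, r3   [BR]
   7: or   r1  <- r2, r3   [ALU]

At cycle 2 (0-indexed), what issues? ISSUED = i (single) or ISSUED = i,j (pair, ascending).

c0: i0 sub.ALU  RAW r0
c1: i1+i2 xor.ALU+sll.ALU  dual
c2: i3 ld.MEM  no-port MEM/MEM
c3: i4 ld.MEM  RAW r4
c4: i5 mul.MUL  no-port MUL/BR
c5: i6+i7 blt.BR+or.ALU  dual

ISSUED = 3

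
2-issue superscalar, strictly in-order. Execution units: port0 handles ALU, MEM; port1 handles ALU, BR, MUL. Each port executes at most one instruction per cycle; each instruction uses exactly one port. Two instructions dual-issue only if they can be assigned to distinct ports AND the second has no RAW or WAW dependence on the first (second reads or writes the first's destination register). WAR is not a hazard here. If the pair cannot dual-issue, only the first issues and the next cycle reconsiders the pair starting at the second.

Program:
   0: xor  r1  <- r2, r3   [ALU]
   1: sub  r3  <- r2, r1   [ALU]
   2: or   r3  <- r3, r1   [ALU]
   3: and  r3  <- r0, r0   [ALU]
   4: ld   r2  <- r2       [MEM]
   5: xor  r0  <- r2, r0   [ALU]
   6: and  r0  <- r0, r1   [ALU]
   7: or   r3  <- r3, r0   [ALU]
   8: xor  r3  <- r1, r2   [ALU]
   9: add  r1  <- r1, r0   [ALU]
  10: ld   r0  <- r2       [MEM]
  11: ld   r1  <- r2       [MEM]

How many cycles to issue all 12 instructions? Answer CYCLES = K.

CYCLES = 10

  cy0 -> i0 (xor.ALU) RAW r1
  cy1 -> i1 (sub.ALU) RAW+WAW r3
  cy2 -> i2 (or.ALU) WAW r3
  cy3 -> i3+i4 (and.ALU ld.MEM) 2-wide
  cy4 -> i5 (xor.ALU) RAW+WAW r0
  cy5 -> i6 (and.ALU) RAW r0
  cy6 -> i7 (or.ALU) WAW r3
  cy7 -> i8+i9 (xor.ALU add.ALU) 2-wide
  cy8 -> i10 (ld.MEM) no-port MEM/MEM
  cy9 -> i11 (ld.MEM) tail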